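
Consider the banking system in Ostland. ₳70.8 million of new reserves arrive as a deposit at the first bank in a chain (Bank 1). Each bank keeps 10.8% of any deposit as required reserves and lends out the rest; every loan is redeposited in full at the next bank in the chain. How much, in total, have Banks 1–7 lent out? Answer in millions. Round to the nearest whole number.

₳322 million

Bank i lends (1 − rr)^i of the original deposit: Bank 1 lends 70.8·0.8920 = 63.1536, Bank 2 lends 70.8·0.8920² ≈ 56.3330, and so on.
Summing a geometric series: total = 70.8·[0.8920·(1 − 0.8920^7) / (1 − 0.8920)] ≈ 322.0143 million.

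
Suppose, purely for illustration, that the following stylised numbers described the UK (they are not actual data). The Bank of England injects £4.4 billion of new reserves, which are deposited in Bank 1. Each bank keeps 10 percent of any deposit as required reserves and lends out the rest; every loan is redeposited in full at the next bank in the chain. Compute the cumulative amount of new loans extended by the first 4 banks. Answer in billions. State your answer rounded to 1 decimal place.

Bank i lends (1 − rr)^i of the original deposit: Bank 1 lends 4.4·0.9000 = 3.9600, Bank 2 lends 4.4·0.9000² = 3.5640, and so on.
Summing a geometric series: total = 4.4·[0.9000·(1 − 0.9000^4) / (1 − 0.9000)] ≈ 13.6184 billion.

£13.6 billion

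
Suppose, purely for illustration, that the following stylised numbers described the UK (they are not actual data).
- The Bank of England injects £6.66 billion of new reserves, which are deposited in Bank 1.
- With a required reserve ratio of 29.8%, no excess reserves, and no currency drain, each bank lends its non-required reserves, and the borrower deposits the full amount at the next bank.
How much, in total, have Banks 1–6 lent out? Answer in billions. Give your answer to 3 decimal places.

£13.811 billion

Bank i lends (1 − rr)^i of the original deposit: Bank 1 lends 6.66·0.7020 ≈ 4.6753, Bank 2 lends 6.66·0.7020² ≈ 3.2821, and so on.
Summing a geometric series: total = 6.66·[0.7020·(1 − 0.7020^6) / (1 − 0.7020)] ≈ 13.8113 billion.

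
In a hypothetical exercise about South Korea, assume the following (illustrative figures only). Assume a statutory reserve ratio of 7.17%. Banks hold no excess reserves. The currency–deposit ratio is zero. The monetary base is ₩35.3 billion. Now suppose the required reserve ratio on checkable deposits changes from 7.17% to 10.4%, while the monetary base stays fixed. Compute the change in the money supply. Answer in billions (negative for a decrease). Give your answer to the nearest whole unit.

-153 billion

Initially m₁ = 1 / (0.0717) ≈ 13.9470, so M₁ = 13.9470 × 35.3 = 492.3291 billion.
After the change m₂ = 1 / (0.104) ≈ 9.6154, so M₂ = 9.6154 × 35.3 ≈ 339.4236 billion.
ΔM = M₂ − M₁ = 339.4236 − 492.3291 = -152.9055 billion.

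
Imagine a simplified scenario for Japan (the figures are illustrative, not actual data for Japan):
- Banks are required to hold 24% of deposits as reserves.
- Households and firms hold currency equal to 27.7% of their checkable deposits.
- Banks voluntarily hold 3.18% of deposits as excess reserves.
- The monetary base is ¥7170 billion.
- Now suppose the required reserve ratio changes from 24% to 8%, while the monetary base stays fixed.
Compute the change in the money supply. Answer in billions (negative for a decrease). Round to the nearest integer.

Initially m₁ = (1 + 0.277) / (0.24 + 0.0318 + 0.277) ≈ 2.32690, so M₁ = 2.32690 × 7170 = 16683.873 billion.
After the change m₂ = (1 + 0.277) / (0.08 + 0.0318 + 0.277) ≈ 3.28447, so M₂ = 3.28447 × 7170 = 23549.6499 billion.
ΔM = M₂ − M₁ = 23549.6499 − 16683.873 = 6865.7769 billion.

¥6866 billion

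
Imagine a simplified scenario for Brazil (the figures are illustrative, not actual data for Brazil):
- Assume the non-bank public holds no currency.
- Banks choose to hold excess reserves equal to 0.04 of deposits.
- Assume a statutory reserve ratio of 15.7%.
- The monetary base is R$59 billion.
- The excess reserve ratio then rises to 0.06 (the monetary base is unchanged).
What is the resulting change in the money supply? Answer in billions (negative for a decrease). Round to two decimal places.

Initially m₁ = 1 / (0.157 + 0.04) ≈ 5.07614, so M₁ = 5.07614 × 59 ≈ 299.4923 billion.
After the change m₂ = 1 / (0.157 + 0.06) ≈ 4.60829, so M₂ = 4.60829 × 59 ≈ 271.8891 billion.
ΔM = M₂ − M₁ = 271.8891 − 299.4923 = -27.6032 billion.

-27.60 billion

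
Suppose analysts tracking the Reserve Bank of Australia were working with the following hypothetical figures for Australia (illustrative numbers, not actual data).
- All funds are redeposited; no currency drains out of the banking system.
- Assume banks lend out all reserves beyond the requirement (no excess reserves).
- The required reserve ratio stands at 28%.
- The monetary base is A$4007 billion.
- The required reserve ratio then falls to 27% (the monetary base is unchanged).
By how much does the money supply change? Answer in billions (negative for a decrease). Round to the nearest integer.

A$530 billion

Initially m₁ = 1 / (0.28) ≈ 3.57143, so M₁ = 3.57143 × 4007 ≈ 14310.72 billion.
After the change m₂ = 1 / (0.27) ≈ 3.70370, so M₂ = 3.70370 × 4007 = 14840.7259 billion.
ΔM = M₂ − M₁ = 14840.7259 − 14310.72 = 530.0059 billion.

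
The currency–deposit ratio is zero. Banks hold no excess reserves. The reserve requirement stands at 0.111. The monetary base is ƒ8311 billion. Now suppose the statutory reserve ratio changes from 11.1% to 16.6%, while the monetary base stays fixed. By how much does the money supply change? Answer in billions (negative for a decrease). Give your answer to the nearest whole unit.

-24808 billion

Initially m₁ = 1 / (0.111) ≈ 9.00901, so M₁ = 9.00901 × 8311 ≈ 74873.8821 billion.
After the change m₂ = 1 / (0.166) ≈ 6.02410, so M₂ = 6.02410 × 8311 = 50066.2951 billion.
ΔM = M₂ − M₁ = 50066.2951 − 74873.8821 = -24807.587 billion.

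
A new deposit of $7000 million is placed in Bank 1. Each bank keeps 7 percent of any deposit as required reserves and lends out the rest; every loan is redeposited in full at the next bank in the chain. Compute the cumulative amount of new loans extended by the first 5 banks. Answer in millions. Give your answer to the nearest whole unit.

$28301 million

Bank i lends (1 − rr)^i of the original deposit: Bank 1 lends 7000·0.9300 = 6510.0000, Bank 2 lends 7000·0.9300² = 6054.3000, and so on.
Summing a geometric series: total = 7000·[0.9300·(1 − 0.9300^5) / (1 − 0.9300)] ≈ 28300.9817 million.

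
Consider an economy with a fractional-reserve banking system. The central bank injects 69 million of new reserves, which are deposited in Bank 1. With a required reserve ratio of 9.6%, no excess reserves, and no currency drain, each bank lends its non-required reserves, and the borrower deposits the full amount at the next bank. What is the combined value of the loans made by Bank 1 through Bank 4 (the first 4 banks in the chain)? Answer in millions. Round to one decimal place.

215.8 million

Bank i lends (1 − rr)^i of the original deposit: Bank 1 lends 69·0.9040 = 62.3760, Bank 2 lends 69·0.9040² ≈ 56.3879, and so on.
Summing a geometric series: total = 69·[0.9040·(1 − 0.9040^4) / (1 − 0.9040)] ≈ 215.8197 million.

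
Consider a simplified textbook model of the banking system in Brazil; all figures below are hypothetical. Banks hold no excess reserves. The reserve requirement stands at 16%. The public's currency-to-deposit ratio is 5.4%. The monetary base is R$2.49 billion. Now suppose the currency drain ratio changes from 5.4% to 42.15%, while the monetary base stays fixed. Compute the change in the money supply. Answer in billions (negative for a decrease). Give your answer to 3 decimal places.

-6.177 billion

Initially m₁ = (1 + 0.054) / (0.16 + 0.054) ≈ 4.92523, so M₁ = 4.92523 × 2.49 ≈ 12.2638 billion.
After the change m₂ = (1 + 0.4215) / (0.16 + 0.4215) ≈ 2.44454, so M₂ = 2.44454 × 2.49 ≈ 6.0869 billion.
ΔM = M₂ − M₁ = 6.0869 − 12.2638 = -6.1769 billion.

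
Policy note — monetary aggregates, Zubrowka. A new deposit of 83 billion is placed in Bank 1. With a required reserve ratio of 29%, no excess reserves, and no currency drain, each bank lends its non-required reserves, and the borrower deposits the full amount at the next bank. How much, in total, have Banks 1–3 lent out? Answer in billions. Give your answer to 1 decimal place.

130.5 billion

Bank i lends (1 − rr)^i of the original deposit: Bank 1 lends 83·0.7100 = 58.9300, Bank 2 lends 83·0.7100² = 41.8403, and so on.
Summing a geometric series: total = 83·[0.7100·(1 − 0.7100^3) / (1 − 0.7100)] ≈ 130.4769 billion.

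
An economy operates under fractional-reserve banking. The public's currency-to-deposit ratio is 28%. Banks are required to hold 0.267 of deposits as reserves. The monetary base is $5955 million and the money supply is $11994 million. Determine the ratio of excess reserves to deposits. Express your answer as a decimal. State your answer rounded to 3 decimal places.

Using m = M/MB = 11994/5955 ≈ 2.014106. Since m = (1 + c)/(c + rr + e), the denominator satisfies c + rr + e = (1 + c)/m = (1 + 0.28) / 2.014106 ≈ 0.635518.
With c = 0.28 and rr = 0.267, the ratio of excess reserves to deposits is 0.635518 − 0.28 − 0.267 = 0.088518.

0.089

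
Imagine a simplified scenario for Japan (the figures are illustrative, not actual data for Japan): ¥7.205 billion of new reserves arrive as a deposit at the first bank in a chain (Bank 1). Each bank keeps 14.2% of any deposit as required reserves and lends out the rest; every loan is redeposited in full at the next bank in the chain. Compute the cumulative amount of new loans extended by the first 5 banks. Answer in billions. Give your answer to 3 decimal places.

Bank i lends (1 − rr)^i of the original deposit: Bank 1 lends 7.205·0.8580 ≈ 6.1819, Bank 2 lends 7.205·0.8580² ≈ 5.3041, and so on.
Summing a geometric series: total = 7.205·[0.8580·(1 − 0.8580^5) / (1 − 0.8580)] ≈ 23.2917 billion.

¥23.292 billion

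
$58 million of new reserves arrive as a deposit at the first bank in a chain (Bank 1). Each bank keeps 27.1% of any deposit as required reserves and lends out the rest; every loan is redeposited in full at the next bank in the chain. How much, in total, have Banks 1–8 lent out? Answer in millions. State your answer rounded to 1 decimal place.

$143.6 million

Bank i lends (1 − rr)^i of the original deposit: Bank 1 lends 58·0.7290 = 42.2820, Bank 2 lends 58·0.7290² ≈ 30.8236, and so on.
Summing a geometric series: total = 58·[0.7290·(1 − 0.7290^8) / (1 − 0.7290)] ≈ 143.5768 million.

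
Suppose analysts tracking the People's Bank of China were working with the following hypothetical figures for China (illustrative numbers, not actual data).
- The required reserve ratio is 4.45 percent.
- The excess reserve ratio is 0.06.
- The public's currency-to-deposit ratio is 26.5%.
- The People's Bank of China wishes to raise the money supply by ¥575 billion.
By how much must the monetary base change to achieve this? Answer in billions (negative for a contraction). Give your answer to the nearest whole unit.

The money multiplier is m = (1 + c) / (rr + e + c) = (1 + 0.265) / (0.0445 + 0.06 + 0.265) ≈ 3.4235.
ΔMB = ΔM / m = (+575) / 3.4235 ≈ 167.9568 billion.

¥168 billion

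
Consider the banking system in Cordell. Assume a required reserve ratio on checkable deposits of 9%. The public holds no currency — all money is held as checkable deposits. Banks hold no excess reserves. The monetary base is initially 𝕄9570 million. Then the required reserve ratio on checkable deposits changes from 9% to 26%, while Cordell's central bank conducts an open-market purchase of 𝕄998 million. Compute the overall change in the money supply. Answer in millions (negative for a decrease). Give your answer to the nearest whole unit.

Before: m₁ = 1 / (0.09) ≈ 11.111111, MB₁ = 9570, so M₁ = 11.111111 × 9570 ≈ 106333.3323 million.
After: m₂ = 1 / (0.26) ≈ 3.846154, MB₂ = 9570 + 998 = 10568, so M₂ = 3.846154 × 10568 ≈ 40646.1555 million.
ΔM = M₂ − M₁ = 40646.1555 − 106333.3323 = -65687.1768 million.

-65687 million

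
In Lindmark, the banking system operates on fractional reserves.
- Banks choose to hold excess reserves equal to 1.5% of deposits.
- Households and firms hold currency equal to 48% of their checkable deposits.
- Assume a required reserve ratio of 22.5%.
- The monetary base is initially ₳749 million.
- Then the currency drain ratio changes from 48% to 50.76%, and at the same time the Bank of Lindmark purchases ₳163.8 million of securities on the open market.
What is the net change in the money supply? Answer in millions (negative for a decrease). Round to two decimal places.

₳301.13 million

Before: m₁ = (1 + 0.48) / (0.225 + 0.015 + 0.48) ≈ 2.055556, MB₁ = 749, so M₁ = 2.055556 × 749 ≈ 1539.6114 million.
After: m₂ = (1 + 0.5076) / (0.225 + 0.015 + 0.5076) ≈ 2.016586, MB₂ = 749 + 163.8 = 912.8, so M₂ = 2.016586 × 912.8 ≈ 1840.7397 million.
ΔM = M₂ − M₁ = 1840.7397 − 1539.6114 = 301.1283 million.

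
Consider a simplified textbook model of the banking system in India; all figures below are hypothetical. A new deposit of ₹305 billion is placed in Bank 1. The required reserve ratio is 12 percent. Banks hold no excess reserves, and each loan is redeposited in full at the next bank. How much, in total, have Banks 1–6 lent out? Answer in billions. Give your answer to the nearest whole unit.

Bank i lends (1 − rr)^i of the original deposit: Bank 1 lends 305·0.8800 = 268.4000, Bank 2 lends 305·0.8800² = 236.1920, and so on.
Summing a geometric series: total = 305·[0.8800·(1 − 0.8800^6) / (1 − 0.8800)] ≈ 1197.9495 billion.

₹1198 billion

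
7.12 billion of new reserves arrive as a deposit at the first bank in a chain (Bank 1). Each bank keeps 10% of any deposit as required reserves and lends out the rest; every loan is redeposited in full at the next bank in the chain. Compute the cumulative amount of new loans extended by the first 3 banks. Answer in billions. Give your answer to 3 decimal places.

Bank i lends (1 − rr)^i of the original deposit: Bank 1 lends 7.12·0.9000 = 6.4080, Bank 2 lends 7.12·0.9000² = 5.7672, and so on.
Summing a geometric series: total = 7.12·[0.9000·(1 − 0.9000^3) / (1 − 0.9000)] ≈ 17.3657 billion.

17.366 billion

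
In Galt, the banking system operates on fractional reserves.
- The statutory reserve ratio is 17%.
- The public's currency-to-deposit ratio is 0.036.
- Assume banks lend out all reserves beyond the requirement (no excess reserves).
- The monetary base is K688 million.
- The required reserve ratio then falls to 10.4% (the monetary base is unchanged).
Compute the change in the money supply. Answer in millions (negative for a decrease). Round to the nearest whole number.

Initially m₁ = (1 + 0.036) / (0.17 + 0.036) ≈ 5.0291, so M₁ = 5.0291 × 688 = 3460.0208 million.
After the change m₂ = (1 + 0.036) / (0.104 + 0.036) = 7.4, so M₂ = 7.4 × 688 = 5091.2 million.
ΔM = M₂ − M₁ = 5091.2 − 3460.0208 = 1631.1792 million.

K1631 million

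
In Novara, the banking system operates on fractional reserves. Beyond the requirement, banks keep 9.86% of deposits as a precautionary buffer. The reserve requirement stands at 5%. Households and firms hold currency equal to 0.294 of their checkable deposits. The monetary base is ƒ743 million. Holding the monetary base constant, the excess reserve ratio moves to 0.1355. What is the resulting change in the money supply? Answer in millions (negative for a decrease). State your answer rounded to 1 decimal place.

Initially m₁ = (1 + 0.294) / (0.05 + 0.0986 + 0.294) ≈ 2.92363, so M₁ = 2.92363 × 743 ≈ 2172.2571 million.
After the change m₂ = (1 + 0.294) / (0.05 + 0.1355 + 0.294) ≈ 2.69864, so M₂ = 2.69864 × 743 ≈ 2005.0895 million.
ΔM = M₂ − M₁ = 2005.0895 − 2172.2571 = -167.1676 million.

-167.2 million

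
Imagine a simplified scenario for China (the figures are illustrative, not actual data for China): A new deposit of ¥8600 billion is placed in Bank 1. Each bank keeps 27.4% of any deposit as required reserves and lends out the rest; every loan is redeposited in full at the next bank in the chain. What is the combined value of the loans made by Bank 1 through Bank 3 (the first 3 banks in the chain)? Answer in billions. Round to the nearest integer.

¥14067 billion

Bank i lends (1 − rr)^i of the original deposit: Bank 1 lends 8600·0.7260 = 6243.6000, Bank 2 lends 8600·0.7260² = 4532.8536, and so on.
Summing a geometric series: total = 8600·[0.7260·(1 − 0.7260^3) / (1 − 0.7260)] ≈ 14067.3053 billion.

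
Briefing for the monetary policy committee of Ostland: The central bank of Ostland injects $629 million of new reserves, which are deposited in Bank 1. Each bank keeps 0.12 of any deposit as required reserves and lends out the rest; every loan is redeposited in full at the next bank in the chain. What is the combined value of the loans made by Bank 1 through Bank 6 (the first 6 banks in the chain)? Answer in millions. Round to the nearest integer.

$2471 million

Bank i lends (1 − rr)^i of the original deposit: Bank 1 lends 629·0.8800 = 553.5200, Bank 2 lends 629·0.8800² = 487.0976, and so on.
Summing a geometric series: total = 629·[0.8800·(1 − 0.8800^6) / (1 − 0.8800)] ≈ 2470.5254 million.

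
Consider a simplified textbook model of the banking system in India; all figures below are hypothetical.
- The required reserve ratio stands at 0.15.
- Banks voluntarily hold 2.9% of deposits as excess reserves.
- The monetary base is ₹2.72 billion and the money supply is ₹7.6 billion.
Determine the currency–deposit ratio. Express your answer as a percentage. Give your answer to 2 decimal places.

Using m = M/MB = 7.6/2.72 ≈ 2.794118. From m = (1 + c)/(c + rr + e), rearranging gives 1 + c = m·(c + rr + e), so c·(1 − m) = m·(rr + e) − 1.
Hence c = [m·(rr + e) − 1]/(1 − m) = [2.794118 × (0.15 + 0.029) − 1] / (1 − 2.794118) ≈ 0.278606.

27.86%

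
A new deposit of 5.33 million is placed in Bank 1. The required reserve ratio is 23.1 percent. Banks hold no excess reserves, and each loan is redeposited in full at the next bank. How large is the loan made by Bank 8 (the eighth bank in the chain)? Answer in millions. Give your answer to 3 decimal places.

0.652 million

Each bank lends a fraction (1 − rr) = 0.7690 of the deposit it receives, so Bank 8 receives 5.33·0.7690^7 and lends 5.33·0.7690^8 ≈ 0.6518 million.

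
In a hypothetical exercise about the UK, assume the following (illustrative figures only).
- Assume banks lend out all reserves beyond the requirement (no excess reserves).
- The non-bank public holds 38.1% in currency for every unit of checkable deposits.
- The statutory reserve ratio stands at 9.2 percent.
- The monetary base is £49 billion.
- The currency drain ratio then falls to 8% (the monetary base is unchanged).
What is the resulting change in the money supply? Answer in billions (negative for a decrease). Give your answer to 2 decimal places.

£164.61 billion

Initially m₁ = (1 + 0.381) / (0.092 + 0.381) ≈ 2.91966, so M₁ = 2.91966 × 49 ≈ 143.0633 billion.
After the change m₂ = (1 + 0.08) / (0.092 + 0.08) ≈ 6.27907, so M₂ = 6.27907 × 49 ≈ 307.6744 billion.
ΔM = M₂ − M₁ = 307.6744 − 143.0633 = 164.6111 billion.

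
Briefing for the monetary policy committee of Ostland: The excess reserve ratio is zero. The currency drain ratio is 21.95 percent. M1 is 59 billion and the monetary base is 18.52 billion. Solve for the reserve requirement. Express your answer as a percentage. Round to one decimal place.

16.3%

Using m = M/MB = 59/18.52 ≈ 3.185745. Since m = (1 + c)/(c + rr + e), the denominator satisfies c + rr + e = (1 + c)/m = (1 + 0.2195) / 3.185745 = 0.382799.
With c = 0.2195 and e = 0, the reserve requirement is 0.382799 − 0.2195 − 0 = 0.163299.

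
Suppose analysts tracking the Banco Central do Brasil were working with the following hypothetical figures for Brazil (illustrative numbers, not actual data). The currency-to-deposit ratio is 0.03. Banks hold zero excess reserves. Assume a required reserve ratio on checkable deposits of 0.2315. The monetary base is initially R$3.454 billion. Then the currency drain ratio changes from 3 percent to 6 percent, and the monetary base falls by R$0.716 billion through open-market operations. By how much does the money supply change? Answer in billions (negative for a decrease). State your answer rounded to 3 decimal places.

-3.648 billion

Before: m₁ = (1 + 0.03) / (0.2315 + 0.03) ≈ 3.93881, MB₁ = 3.454, so M₁ = 3.93881 × 3.454 ≈ 13.6046 billion.
After: m₂ = (1 + 0.06) / (0.2315 + 0.06) ≈ 3.63636, MB₂ = 3.454 − 0.716 = 2.738, so M₂ = 3.63636 × 2.738 ≈ 9.9564 billion.
ΔM = M₂ − M₁ = 9.9564 − 13.6046 = -3.6482 billion.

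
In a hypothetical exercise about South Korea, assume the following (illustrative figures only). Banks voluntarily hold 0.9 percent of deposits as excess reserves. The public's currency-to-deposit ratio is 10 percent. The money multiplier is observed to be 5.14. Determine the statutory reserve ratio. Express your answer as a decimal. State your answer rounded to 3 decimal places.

0.105

Using m = 5.14. Since m = (1 + c)/(c + rr + e), the denominator satisfies c + rr + e = (1 + c)/m = (1 + 0.1) / 5.14 ≈ 0.214008.
With c = 0.1 and e = 0.009, the statutory reserve ratio is 0.214008 − 0.1 − 0.009 = 0.105008.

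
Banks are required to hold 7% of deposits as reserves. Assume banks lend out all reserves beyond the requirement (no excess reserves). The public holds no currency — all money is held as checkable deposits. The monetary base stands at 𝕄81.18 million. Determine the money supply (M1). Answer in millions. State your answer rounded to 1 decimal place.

With no currency drain or excess reserves, the money multiplier is m = 1/rr = 1/0.07 ≈ 14.2857.
Money supply M = m × MB = 14.2857 × 81.18 ≈ 1159.7131 million.

𝕄1159.7 million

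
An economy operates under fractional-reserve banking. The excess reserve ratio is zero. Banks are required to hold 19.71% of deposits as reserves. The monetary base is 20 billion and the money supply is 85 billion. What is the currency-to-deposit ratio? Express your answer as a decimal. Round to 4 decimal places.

0.0499

Using m = M/MB = 85/20 = 4.250000. From m = (1 + c)/(c + rr + e), rearranging gives 1 + c = m·(c + rr + e), so c·(1 − m) = m·(rr + e) − 1.
Hence c = [m·(rr + e) − 1]/(1 − m) = [4.250000 × (0.1971 + 0) − 1] / (1 − 4.250000) ≈ 0.049946.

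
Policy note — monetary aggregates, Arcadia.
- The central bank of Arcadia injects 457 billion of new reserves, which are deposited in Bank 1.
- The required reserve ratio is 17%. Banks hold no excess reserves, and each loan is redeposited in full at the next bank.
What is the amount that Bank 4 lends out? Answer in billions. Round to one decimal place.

Each bank lends a fraction (1 − rr) = 0.8300 of the deposit it receives, so Bank 4 receives 457·0.8300^3 and lends 457·0.8300^4 ≈ 216.8845 billion.

216.9 billion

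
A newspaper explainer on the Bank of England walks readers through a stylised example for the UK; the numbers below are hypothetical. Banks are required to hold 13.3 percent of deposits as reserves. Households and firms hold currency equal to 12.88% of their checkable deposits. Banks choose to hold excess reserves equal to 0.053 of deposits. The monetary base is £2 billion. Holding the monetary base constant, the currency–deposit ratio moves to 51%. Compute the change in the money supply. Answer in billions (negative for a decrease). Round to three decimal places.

Initially m₁ = (1 + 0.1288) / (0.133 + 0.053 + 0.1288) ≈ 3.58577, so M₁ = 3.58577 × 2 ≈ 7.1715 billion.
After the change m₂ = (1 + 0.51) / (0.133 + 0.053 + 0.51) ≈ 2.16954, so M₂ = 2.16954 × 2 ≈ 4.3391 billion.
ΔM = M₂ − M₁ = 4.3391 − 7.1715 = -2.8324 billion.

-2.832 billion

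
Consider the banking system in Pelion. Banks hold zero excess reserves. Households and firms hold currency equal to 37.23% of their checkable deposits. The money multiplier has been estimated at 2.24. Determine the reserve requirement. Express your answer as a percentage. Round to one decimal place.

Using m = 2.24. Since m = (1 + c)/(c + rr + e), the denominator satisfies c + rr + e = (1 + c)/m = (1 + 0.3723) / 2.24 ≈ 0.612634.
With c = 0.3723 and e = 0, the reserve requirement is 0.612634 − 0.3723 − 0 = 0.240334.

24.0%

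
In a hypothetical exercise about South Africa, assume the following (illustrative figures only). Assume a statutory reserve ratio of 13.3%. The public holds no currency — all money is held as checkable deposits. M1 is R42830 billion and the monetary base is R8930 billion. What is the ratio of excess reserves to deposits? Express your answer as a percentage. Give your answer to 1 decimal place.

7.5%

Using m = M/MB = 42830/8930 ≈ 4.796193. Since m = (1 + c)/(c + rr + e), the denominator satisfies c + rr + e = (1 + c)/m = (1 + 0) / 4.796193 ≈ 0.208499.
With c = 0 and rr = 0.133, the ratio of excess reserves to deposits is 0.208499 − 0 − 0.133 = 0.075499.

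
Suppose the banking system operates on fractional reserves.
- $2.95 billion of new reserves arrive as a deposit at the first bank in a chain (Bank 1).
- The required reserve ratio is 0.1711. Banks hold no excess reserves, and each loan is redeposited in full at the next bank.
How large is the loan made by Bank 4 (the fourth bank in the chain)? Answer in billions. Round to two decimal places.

$1.39 billion

Each bank lends a fraction (1 − rr) = 0.8289 of the deposit it receives, so Bank 4 receives 2.95·0.8289^3 and lends 2.95·0.8289^4 ≈ 1.3926 billion.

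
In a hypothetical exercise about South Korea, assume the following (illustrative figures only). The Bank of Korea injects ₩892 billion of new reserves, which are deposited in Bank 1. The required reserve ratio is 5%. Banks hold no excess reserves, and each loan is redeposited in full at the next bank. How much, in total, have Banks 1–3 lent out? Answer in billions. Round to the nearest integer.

₩2417 billion

Bank i lends (1 − rr)^i of the original deposit: Bank 1 lends 892·0.9500 = 847.4000, Bank 2 lends 892·0.9500² = 805.0300, and so on.
Summing a geometric series: total = 892·[0.9500·(1 − 0.9500^3) / (1 − 0.9500)] = 2417.2085 billion.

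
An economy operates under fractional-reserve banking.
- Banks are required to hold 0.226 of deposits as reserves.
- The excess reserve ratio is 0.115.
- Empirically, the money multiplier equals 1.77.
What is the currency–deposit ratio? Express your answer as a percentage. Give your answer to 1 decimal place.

Using m = 1.77. From m = (1 + c)/(c + rr + e), rearranging gives 1 + c = m·(c + rr + e), so c·(1 − m) = m·(rr + e) − 1.
Hence c = [m·(rr + e) − 1]/(1 − m) = [1.77 × (0.226 + 0.115) − 1] / (1 − 1.77) ≈ 0.514844.

51.5%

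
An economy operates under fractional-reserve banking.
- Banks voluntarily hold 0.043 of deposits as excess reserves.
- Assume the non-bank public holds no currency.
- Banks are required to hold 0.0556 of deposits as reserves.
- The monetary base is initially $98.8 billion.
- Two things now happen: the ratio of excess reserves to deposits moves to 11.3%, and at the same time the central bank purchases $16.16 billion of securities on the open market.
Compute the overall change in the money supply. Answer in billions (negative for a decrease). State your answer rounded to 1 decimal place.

Before: m₁ = 1 / (0.0556 + 0.043) ≈ 10.14199, MB₁ = 98.8, so M₁ = 10.14199 × 98.8 ≈ 1002.0286 billion.
After: m₂ = 1 / (0.0556 + 0.113) ≈ 5.93120, MB₂ = 98.8 + 16.16 = 114.96, so M₂ = 5.93120 × 114.96 ≈ 681.8508 billion.
ΔM = M₂ − M₁ = 681.8508 − 1002.0286 = -320.1778 billion.

-320.2 billion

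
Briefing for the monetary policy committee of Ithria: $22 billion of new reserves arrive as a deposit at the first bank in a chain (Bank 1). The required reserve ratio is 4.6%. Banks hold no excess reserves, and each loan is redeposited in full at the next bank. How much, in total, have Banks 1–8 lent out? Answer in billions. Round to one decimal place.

Bank i lends (1 − rr)^i of the original deposit: Bank 1 lends 22·0.9540 = 20.9880, Bank 2 lends 22·0.9540² ≈ 20.0226, and so on.
Summing a geometric series: total = 22·[0.9540·(1 − 0.9540^8) / (1 − 0.9540)] ≈ 143.2206 billion.

$143.2 billion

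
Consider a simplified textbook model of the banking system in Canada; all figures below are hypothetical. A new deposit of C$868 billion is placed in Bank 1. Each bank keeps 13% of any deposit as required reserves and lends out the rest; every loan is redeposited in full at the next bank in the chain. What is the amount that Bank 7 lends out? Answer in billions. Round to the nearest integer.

Each bank lends a fraction (1 − rr) = 0.8700 of the deposit it receives, so Bank 7 receives 868·0.8700^6 and lends 868·0.8700^7 ≈ 327.4572 billion.

C$327 billion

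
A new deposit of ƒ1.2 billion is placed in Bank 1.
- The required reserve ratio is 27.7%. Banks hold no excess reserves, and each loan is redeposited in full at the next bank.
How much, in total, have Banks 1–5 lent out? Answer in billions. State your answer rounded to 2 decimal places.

Bank i lends (1 − rr)^i of the original deposit: Bank 1 lends 1.2·0.7230 = 0.8676, Bank 2 lends 1.2·0.7230² ≈ 0.6273, and so on.
Summing a geometric series: total = 1.2·[0.7230·(1 − 0.7230^5) / (1 − 0.7230)] ≈ 2.5134 billion.

ƒ2.51 billion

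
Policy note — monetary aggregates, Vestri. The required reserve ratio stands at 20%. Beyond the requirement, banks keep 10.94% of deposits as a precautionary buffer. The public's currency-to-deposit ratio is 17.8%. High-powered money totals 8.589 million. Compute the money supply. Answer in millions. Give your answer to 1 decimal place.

The money multiplier is m = (1 + c) / (rr + e + c) = (1 + 0.178) / (0.2 + 0.1094 + 0.178) ≈ 2.4169.
So M = m × MB = 2.4169 × 8.589 ≈ 20.7588 million.

20.8 million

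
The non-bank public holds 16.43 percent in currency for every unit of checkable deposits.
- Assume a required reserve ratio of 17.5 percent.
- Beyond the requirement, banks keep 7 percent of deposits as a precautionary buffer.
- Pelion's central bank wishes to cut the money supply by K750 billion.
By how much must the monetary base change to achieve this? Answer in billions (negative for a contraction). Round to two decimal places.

-263.66 billion

The money multiplier is m = (1 + c) / (rr + e + c) = (1 + 0.1643) / (0.175 + 0.07 + 0.1643) ≈ 2.844613.
ΔMB = ΔM / m = (−750) / 2.844613 ≈ -263.6563 billion.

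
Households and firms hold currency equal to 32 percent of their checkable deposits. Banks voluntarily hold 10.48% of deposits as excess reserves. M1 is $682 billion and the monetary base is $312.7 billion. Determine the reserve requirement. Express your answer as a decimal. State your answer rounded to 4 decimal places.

Using m = M/MB = 682/312.7 ≈ 2.181004. Since m = (1 + c)/(c + rr + e), the denominator satisfies c + rr + e = (1 + c)/m = (1 + 0.32) / 2.181004 ≈ 0.605226.
With c = 0.32 and e = 0.1048, the reserve requirement is 0.605226 − 0.32 − 0.1048 = 0.180426.

0.1804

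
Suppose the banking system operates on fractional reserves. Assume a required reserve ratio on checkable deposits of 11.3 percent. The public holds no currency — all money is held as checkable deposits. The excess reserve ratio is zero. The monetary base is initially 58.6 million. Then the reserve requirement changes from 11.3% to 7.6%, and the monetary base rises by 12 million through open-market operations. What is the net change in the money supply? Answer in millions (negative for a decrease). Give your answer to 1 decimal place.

Before: m₁ = 1 / (0.113) ≈ 8.8496, MB₁ = 58.6, so M₁ = 8.8496 × 58.6 ≈ 518.5866 million.
After: m₂ = 1 / (0.076) ≈ 13.1579, MB₂ = 58.6 + 12 = 70.6, so M₂ = 13.1579 × 70.6 ≈ 928.9477 million.
ΔM = M₂ − M₁ = 928.9477 − 518.5866 = 410.3611 million.

410.4 million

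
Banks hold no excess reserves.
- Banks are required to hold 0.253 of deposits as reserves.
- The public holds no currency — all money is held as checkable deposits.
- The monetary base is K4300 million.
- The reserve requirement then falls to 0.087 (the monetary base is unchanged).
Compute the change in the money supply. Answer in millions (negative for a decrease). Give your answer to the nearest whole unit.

Initially m₁ = 1 / (0.253) ≈ 3.95257, so M₁ = 3.95257 × 4300 = 16996.051 million.
After the change m₂ = 1 / (0.087) ≈ 11.49425, so M₂ = 11.49425 × 4300 = 49425.275 million.
ΔM = M₂ − M₁ = 49425.275 − 16996.051 = 32429.224 million.

K32429 million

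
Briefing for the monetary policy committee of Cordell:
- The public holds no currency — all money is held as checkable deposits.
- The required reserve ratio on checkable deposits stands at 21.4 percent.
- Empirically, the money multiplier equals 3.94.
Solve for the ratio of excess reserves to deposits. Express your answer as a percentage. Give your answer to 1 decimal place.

4.0%

Using m = 3.94. Since m = (1 + c)/(c + rr + e), the denominator satisfies c + rr + e = (1 + c)/m = (1 + 0) / 3.94 ≈ 0.253807.
With c = 0 and rr = 0.214, the ratio of excess reserves to deposits is 0.253807 − 0 − 0.214 = 0.039807.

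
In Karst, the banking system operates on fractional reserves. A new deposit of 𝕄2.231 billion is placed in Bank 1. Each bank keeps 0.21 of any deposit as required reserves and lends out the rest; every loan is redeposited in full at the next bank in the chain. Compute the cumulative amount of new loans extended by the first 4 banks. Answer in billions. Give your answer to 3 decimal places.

𝕄5.124 billion

Bank i lends (1 − rr)^i of the original deposit: Bank 1 lends 2.231·0.7900 ≈ 1.7625, Bank 2 lends 2.231·0.7900² ≈ 1.3924, and so on.
Summing a geometric series: total = 2.231·[0.7900·(1 − 0.7900^4) / (1 − 0.7900)] ≈ 5.1238 billion.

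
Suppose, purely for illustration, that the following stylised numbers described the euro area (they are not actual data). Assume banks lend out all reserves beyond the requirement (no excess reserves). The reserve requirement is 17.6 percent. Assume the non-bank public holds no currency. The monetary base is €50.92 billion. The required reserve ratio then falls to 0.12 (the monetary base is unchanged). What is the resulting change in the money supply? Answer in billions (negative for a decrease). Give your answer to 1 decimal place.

Initially m₁ = 1 / (0.176) ≈ 5.6818, so M₁ = 5.6818 × 50.92 ≈ 289.3173 billion.
After the change m₂ = 1 / (0.12) ≈ 8.3333, so M₂ = 8.3333 × 50.92 ≈ 424.3316 billion.
ΔM = M₂ − M₁ = 424.3316 − 289.3173 = 135.0143 billion.

€135.0 billion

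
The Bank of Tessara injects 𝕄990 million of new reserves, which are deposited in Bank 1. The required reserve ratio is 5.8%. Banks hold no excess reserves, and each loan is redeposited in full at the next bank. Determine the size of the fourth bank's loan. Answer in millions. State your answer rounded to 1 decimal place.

Each bank lends a fraction (1 − rr) = 0.9420 of the deposit it receives, so Bank 4 receives 990·0.9420^3 and lends 990·0.9420^4 ≈ 779.5407 million.

𝕄779.5 million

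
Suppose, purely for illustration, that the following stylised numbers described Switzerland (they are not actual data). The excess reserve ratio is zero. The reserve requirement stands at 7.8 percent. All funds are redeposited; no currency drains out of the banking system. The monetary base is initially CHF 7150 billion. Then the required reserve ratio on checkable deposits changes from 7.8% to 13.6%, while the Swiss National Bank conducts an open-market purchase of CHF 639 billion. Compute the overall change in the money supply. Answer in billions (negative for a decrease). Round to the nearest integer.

-34395 billion

Before: m₁ = 1 / (0.078) ≈ 12.82051, MB₁ = 7150, so M₁ = 12.82051 × 7150 = 91666.6465 billion.
After: m₂ = 1 / (0.136) ≈ 7.35294, MB₂ = 7150 + 639 = 7789, so M₂ = 7.35294 × 7789 ≈ 57272.0497 billion.
ΔM = M₂ − M₁ = 57272.0497 − 91666.6465 = -34394.5968 billion.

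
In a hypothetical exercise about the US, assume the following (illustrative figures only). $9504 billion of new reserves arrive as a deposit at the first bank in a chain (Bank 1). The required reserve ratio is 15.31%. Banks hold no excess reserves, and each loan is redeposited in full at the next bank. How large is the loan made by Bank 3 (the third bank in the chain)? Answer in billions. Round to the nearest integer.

$5773 billion

Each bank lends a fraction (1 − rr) = 0.8469 of the deposit it receives, so Bank 3 receives 9504·0.8469^2 and lends 9504·0.8469^3 ≈ 5773.0169 billion.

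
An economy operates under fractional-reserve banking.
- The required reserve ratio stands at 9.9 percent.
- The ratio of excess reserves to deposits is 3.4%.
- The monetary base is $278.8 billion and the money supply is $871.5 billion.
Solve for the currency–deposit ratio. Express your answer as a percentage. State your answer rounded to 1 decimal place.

27.5%

Using m = M/MB = 871.5/278.8 ≈ 3.125897. From m = (1 + c)/(c + rr + e), rearranging gives 1 + c = m·(c + rr + e), so c·(1 − m) = m·(rr + e) − 1.
Hence c = [m·(rr + e) − 1]/(1 − m) = [3.125897 × (0.099 + 0.034) − 1] / (1 − 3.125897) ≈ 0.274828.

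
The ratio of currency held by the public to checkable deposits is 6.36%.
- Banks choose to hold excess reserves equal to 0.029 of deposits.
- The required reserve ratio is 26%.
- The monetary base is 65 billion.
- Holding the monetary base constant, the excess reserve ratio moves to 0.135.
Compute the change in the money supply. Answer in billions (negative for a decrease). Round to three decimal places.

Initially m₁ = (1 + 0.0636) / (0.26 + 0.029 + 0.0636) ≈ 3.016449, so M₁ = 3.016449 × 65 ≈ 196.0692 billion.
After the change m₂ = (1 + 0.0636) / (0.26 + 0.135 + 0.0636) ≈ 2.319232, so M₂ = 2.319232 × 65 ≈ 150.7501 billion.
ΔM = M₂ − M₁ = 150.7501 − 196.0692 = -45.3191 billion.

-45.319 billion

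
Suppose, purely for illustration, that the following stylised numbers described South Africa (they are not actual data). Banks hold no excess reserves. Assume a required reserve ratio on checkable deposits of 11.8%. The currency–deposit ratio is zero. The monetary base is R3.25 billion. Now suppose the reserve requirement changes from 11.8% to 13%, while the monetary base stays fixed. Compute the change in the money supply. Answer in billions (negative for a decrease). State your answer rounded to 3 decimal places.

Initially m₁ = 1 / (0.118) ≈ 8.47458, so M₁ = 8.47458 × 3.25 ≈ 27.5424 billion.
After the change m₂ = 1 / (0.13) ≈ 7.69231, so M₂ = 7.69231 × 3.25 ≈ 25 billion.
ΔM = M₂ − M₁ = 25 − 27.5424 = -2.5424 billion.

-2.542 billion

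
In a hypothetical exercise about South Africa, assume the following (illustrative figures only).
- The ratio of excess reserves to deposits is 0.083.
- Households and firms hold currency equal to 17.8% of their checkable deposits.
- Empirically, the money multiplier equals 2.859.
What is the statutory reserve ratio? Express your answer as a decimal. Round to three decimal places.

Using m = 2.859. Since m = (1 + c)/(c + rr + e), the denominator satisfies c + rr + e = (1 + c)/m = (1 + 0.178) / 2.859 ≈ 0.412032.
With c = 0.178 and e = 0.083, the statutory reserve ratio is 0.412032 − 0.178 − 0.083 = 0.151032.

0.151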